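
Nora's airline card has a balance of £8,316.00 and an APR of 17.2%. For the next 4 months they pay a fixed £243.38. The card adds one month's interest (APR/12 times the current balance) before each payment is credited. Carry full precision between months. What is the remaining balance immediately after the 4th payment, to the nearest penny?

Monthly rate r = 17.2%/12 = 1.43333% = 0.0143333.
Each month: B ← B·(1+r) − £243.38.
Month 1: interest £119.20; balance after payment £8,191.82.
Month 2: interest £117.42; balance after payment £8,065.85.
Month 3: interest £115.61; balance after payment £7,938.08.
Month 4: interest £113.78; balance after payment £7,808.48.

£7,808.48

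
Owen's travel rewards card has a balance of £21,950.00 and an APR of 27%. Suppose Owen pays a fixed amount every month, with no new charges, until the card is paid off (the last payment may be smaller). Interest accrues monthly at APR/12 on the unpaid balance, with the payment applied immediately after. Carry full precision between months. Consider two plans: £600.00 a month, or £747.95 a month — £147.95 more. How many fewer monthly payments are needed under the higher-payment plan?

Monthly rate r = 27%/12 = 2.25% = 0.0225.
At £600.00/mo: n = ⌈−ln(1 − rB₀/P)/ln(1+r)⌉ = 78 payments (last £513.58); total interest = total paid − £21,950.00 = £24,763.58.
At £747.95/mo: 49 payments (last £394.61); total interest £14,346.21.
Payments saved = 78 − 49 = 29.

29 fewer payments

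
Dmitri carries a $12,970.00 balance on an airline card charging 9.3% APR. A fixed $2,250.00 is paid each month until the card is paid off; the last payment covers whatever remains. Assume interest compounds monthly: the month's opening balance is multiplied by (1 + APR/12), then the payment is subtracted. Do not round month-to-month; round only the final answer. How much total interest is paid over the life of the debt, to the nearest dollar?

Monthly rate r = 9.3%/12 = 0.775% = 0.00775.
Payoff takes n = ⌈−ln(1 − rB₀/P)/ln(1+r)⌉ = ⌈5.920⌉ = 6 payments; the last is $2,070.63.
Total paid = 5·$2,250.00 + $2,070.63 = $13,320.63.
Total interest = total paid − principal = $13,320.63 − $12,970.00 = $350.63.

$351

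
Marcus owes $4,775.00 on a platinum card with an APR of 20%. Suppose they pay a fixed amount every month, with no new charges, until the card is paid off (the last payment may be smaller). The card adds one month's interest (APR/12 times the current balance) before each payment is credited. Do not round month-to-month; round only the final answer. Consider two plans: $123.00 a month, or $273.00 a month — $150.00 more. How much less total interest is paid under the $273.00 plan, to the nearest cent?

$2,056.80

Monthly rate r = 20%/12 = 1.66667% = 0.0166667.
At $123.00/mo: n = ⌈−ln(1 − rB₀/P)/ln(1+r)⌉ = 63 payments (last $122.96); total interest = total paid − $4,775.00 = $2,973.96.
At $273.00/mo: 21 payments (last $232.16); total interest $917.16.
Interest saved = $2,973.96 − $917.16 = $2,056.80.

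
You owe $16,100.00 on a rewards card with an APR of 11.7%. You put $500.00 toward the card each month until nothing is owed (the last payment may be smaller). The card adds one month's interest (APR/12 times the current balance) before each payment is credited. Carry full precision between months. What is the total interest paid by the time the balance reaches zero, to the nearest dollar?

Monthly rate r = 11.7%/12 = 0.975% = 0.00975.
Payoff takes n = ⌈−ln(1 − rB₀/P)/ln(1+r)⌉ = ⌈38.835⌉ = 39 payments; the last is $417.70.
Total paid = 38·$500.00 + $417.70 = $19,417.70.
Total interest = total paid − principal = $19,417.70 − $16,100.00 = $3,317.70.

$3,318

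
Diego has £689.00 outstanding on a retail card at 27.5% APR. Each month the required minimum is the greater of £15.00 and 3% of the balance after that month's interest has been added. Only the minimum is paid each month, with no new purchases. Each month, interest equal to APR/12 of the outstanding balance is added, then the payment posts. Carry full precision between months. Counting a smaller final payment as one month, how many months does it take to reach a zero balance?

105 months

Monthly rate r = 27.5%/12 = 2.29167% = 0.0229167.
While 3% of the post-interest balance exceeds £15.00, each month B ← (B·(1+r))·(1 − 0.03), i.e. B shrinks by the factor (1+r)·0.97 = 0.99223.
This holds for months 1–45. Entering month 46 the balance is £485.02; 3% of the post-interest balance is now below £15.00, so the flat £15.00 minimum applies from here.
From month 46 a fixed £15.00 at rate r clears £485.02 in 60 more payments. Total: 45 + 60 = 105 months.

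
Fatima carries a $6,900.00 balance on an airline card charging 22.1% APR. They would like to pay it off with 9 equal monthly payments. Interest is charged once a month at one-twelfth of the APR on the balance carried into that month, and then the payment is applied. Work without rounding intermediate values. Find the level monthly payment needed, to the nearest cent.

$838.98

Monthly rate r = 22.1%/12 = 1.84167% = 0.0184167.
Level-payment amortization: P = B₀·r / (1 − (1+r)^(−n)) = 6900.00·0.0184167 / (1 − 1.01842^(−9)).
Denominator 1 − (1+r)^(−9) = 0.151463521.
P = 127.075 / 0.151463521 ≈ 838.98.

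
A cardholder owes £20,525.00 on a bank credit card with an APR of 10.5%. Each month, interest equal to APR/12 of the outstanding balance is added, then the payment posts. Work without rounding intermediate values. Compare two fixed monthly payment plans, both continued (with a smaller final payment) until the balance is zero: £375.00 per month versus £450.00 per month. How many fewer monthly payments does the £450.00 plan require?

16 fewer payments

Monthly rate r = 10.5%/12 = 0.875% = 0.00875.
At £375.00/mo: n = ⌈−ln(1 − rB₀/P)/ln(1+r)⌉ = 75 payments (last £308.51); total interest = total paid − £20,525.00 = £7,533.51.
At £450.00/mo: 59 payments (last £208.63); total interest £5,783.63.
Payments saved = 75 − 59 = 16.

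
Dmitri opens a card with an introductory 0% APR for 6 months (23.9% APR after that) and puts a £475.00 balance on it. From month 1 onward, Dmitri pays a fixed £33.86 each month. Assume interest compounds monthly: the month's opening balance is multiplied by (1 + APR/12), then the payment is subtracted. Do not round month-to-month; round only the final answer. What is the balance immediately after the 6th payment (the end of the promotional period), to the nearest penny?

£271.84

Promo months 1–6 at r₀ = 0%/12 = 0; months 7+ at r₁ = 23.9%/12 = 0.0199167.
After month 6 (no interest yet): B = £475.00 − 6·£33.86 = £271.84.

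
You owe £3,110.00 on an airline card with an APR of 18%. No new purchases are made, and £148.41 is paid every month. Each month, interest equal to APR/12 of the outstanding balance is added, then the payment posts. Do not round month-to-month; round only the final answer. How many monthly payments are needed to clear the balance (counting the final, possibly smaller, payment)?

26 payments

Monthly rate r = 18%/12 = 1.5% = 0.015.
Recurrence: B ← B·(1+r) − £148.41.
Month 1: interest £46.65; balance after payment £3,008.24.
Month 2: interest £45.12; balance after payment £2,904.95.
Closed form: n = −ln(1 − rB₀/P)/ln(1+r) = −ln(0.68567)/ln(1.015) ≈ 25.346, so the balance reaches zero during payment 26.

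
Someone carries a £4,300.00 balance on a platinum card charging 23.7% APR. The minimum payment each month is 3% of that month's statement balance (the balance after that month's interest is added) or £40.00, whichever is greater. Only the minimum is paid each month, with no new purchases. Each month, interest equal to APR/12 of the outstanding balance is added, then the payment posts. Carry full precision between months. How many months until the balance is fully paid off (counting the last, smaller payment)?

Monthly rate r = 23.7%/12 = 1.975% = 0.01975.
While 3% of the post-interest balance exceeds £40.00, each month B ← (B·(1+r))·(1 − 0.03), i.e. B shrinks by the factor (1+r)·0.97 = 0.98916.
This holds for months 1–110. Entering month 111 the balance is £1,296.19; 3% of the post-interest balance is now below £40.00, so the flat £40.00 minimum applies from here.
From month 111 a fixed £40.00 at rate r clears £1,296.19 in 53 more payments. Total: 110 + 53 = 163 months.

163 months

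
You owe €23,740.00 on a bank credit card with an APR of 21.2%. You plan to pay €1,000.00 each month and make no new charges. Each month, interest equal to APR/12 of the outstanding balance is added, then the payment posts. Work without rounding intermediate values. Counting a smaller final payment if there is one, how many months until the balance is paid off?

Monthly rate r = 21.2%/12 = 1.76667% = 0.0176667.
Recurrence: B ← B·(1+r) − €1,000.00.
Month 1: interest €419.41; balance after payment €23,159.41.
Month 2: interest €409.15; balance after payment €22,568.56.
Closed form: n = −ln(1 − rB₀/P)/ln(1+r) = −ln(0.58059)/ln(1.01767) ≈ 31.047, so the balance reaches zero during payment 32.

32 months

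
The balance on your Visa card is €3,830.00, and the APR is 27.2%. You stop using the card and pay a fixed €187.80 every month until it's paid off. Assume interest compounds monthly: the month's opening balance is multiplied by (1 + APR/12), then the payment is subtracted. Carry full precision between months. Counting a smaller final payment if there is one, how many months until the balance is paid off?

28 months

Monthly rate r = 27.2%/12 = 2.26667% = 0.0226667.
Recurrence: B ← B·(1+r) − €187.80.
Month 1: interest €86.81; balance after payment €3,729.01.
Month 2: interest €84.52; balance after payment €3,625.74.
Closed form: n = −ln(1 − rB₀/P)/ln(1+r) = −ln(0.53774)/ln(1.02267) ≈ 27.679, so the balance reaches zero during payment 28.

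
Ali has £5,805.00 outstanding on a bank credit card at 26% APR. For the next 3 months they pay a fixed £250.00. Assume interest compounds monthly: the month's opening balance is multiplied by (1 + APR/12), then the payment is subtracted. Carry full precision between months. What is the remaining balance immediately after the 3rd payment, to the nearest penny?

Monthly rate r = 26%/12 = 2.16667% = 0.0216667.
Each month: B ← B·(1+r) − £250.00.
Month 1: interest £125.78; balance after payment £5,680.77.
Month 2: interest £123.08; balance after payment £5,553.86.
Month 3: interest £120.33; balance after payment £5,424.19.

£5,424.19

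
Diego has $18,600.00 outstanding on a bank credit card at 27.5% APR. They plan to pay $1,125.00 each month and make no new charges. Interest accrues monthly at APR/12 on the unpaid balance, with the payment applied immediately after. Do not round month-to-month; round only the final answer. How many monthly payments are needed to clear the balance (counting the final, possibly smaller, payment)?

Monthly rate r = 27.5%/12 = 2.29167% = 0.0229167.
Recurrence: B ← B·(1+r) − $1,125.00.
Month 1: interest $426.25; balance after payment $17,901.25.
Month 2: interest $410.24; balance after payment $17,186.49.
Closed form: n = −ln(1 − rB₀/P)/ln(1+r) = −ln(0.62111)/ln(1.02292) ≈ 21.019, so the balance reaches zero during payment 22.

22 payments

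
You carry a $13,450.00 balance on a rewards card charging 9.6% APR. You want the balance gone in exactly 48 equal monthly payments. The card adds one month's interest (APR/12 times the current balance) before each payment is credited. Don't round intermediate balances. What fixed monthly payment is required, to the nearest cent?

Monthly rate r = 9.6%/12 = 0.8% = 0.008.
Level-payment amortization: P = B₀·r / (1 − (1+r)^(−n)) = 13450.00·0.008 / (1 − 1.008^(−48)).
Denominator 1 − (1+r)^(−48) = 0.317827106.
P = 107.6 / 0.317827106 ≈ 338.55.

$338.55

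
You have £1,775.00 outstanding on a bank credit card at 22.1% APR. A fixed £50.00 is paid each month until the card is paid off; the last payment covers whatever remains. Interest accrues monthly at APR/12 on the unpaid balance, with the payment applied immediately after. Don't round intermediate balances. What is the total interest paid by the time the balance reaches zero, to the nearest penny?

£1,131.25

Monthly rate r = 22.1%/12 = 1.84167% = 0.0184167.
Payoff takes n = ⌈−ln(1 − rB₀/P)/ln(1+r)⌉ = ⌈58.124⌉ = 59 payments; the last is £6.25.
Total paid = 58·£50.00 + £6.25 = £2,906.25.
Total interest = total paid − principal = £2,906.25 − £1,775.00 = £1,131.25.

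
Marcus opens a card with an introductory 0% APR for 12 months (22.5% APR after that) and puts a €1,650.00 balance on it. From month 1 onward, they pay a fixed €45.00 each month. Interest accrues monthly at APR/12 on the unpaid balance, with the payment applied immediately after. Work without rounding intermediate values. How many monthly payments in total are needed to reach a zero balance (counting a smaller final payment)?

Promo months 1–12 at r₀ = 0%/12 = 0; months 13+ at r₁ = 22.5%/12 = 0.01875.
After month 12 (no interest yet): B = €1,650.00 − 12·€45.00 = €1,110.00.
Then at r₁ with €45.00/mo: n₂ = −ln(1 − r₁·B/P)/ln(1+r₁) ≈ 33.42 → 34 more payments.

46 payments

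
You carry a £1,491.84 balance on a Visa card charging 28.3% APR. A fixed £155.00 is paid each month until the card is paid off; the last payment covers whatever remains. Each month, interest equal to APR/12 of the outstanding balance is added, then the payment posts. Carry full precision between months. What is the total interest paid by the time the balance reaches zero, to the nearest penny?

Monthly rate r = 28.3%/12 = 2.35833% = 0.0235833.
Payoff takes n = ⌈−ln(1 − rB₀/P)/ln(1+r)⌉ = ⌈11.045⌉ = 12 payments; the last is £7.07.
Total paid = 11·£155.00 + £7.07 = £1,712.07.
Total interest = total paid − principal = £1,712.07 − £1,491.84 = £220.23.

£220.23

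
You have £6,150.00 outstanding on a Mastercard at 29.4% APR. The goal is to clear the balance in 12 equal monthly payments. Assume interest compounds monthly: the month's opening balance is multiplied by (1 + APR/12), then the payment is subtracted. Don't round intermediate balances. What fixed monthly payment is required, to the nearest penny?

Monthly rate r = 29.4%/12 = 2.45% = 0.0245.
Level-payment amortization: P = B₀·r / (1 − (1+r)^(−n)) = 6150.00·0.0245 / (1 − 1.0245^(−12)).
Denominator 1 − (1+r)^(−12) = 0.252077761.
P = 150.675 / 0.252077761 ≈ 597.73.

£597.73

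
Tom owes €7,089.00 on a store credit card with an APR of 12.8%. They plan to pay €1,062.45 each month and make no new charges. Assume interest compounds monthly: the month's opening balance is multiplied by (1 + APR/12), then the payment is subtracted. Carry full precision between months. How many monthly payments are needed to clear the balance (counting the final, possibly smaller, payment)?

7 payments

Monthly rate r = 12.8%/12 = 1.06667% = 0.0106667.
Recurrence: B ← B·(1+r) − €1,062.45.
Month 1: interest €75.62; balance after payment €6,102.17.
Month 2: interest €65.09; balance after payment €5,104.81.
Closed form: n = −ln(1 − rB₀/P)/ln(1+r) = −ln(0.92883)/ln(1.01067) ≈ 6.959, so the balance reaches zero during payment 7.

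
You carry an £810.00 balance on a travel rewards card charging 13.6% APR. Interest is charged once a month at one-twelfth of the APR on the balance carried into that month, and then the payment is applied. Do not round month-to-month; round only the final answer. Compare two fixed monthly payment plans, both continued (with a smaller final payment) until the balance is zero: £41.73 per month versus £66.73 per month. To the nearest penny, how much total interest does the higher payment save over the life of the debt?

Monthly rate r = 13.6%/12 = 1.13333% = 0.0113333.
At £41.73/mo: n = ⌈−ln(1 − rB₀/P)/ln(1+r)⌉ = 23 payments (last £1.91); total interest = total paid − £810.00 = £109.97.
At £66.73/mo: 14 payments (last £8.90); total interest £66.39.
Interest saved = £109.97 − £66.39 = £43.58.

£43.58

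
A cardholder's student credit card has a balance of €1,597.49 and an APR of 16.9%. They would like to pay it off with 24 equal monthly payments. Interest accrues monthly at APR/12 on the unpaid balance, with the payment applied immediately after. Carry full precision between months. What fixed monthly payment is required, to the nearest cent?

€78.91

Monthly rate r = 16.9%/12 = 1.40833% = 0.0140833.
Level-payment amortization: P = B₀·r / (1 − (1+r)^(−n)) = 1597.49·0.0140833 / (1 − 1.01408^(−24)).
Denominator 1 − (1+r)^(−24) = 0.285121034.
P = 22.498 / 0.285121034 ≈ 78.91.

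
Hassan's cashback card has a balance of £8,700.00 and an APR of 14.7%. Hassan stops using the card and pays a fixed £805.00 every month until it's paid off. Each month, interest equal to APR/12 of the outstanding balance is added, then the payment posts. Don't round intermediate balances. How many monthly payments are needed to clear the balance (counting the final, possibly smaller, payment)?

Monthly rate r = 14.7%/12 = 1.225% = 0.01225.
Recurrence: B ← B·(1+r) − £805.00.
Month 1: interest £106.57; balance after payment £8,001.58.
Month 2: interest £98.02; balance after payment £7,294.59.
Closed form: n = −ln(1 − rB₀/P)/ln(1+r) = −ln(0.86761)/ln(1.01225) ≈ 11.664, so the balance reaches zero during payment 12.

12 payments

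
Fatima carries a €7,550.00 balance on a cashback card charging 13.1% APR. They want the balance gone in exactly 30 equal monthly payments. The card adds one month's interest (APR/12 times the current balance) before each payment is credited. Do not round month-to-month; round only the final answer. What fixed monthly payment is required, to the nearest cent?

Monthly rate r = 13.1%/12 = 1.09167% = 0.0109167.
Level-payment amortization: P = B₀·r / (1 − (1+r)^(−n)) = 7550.00·0.0109167 / (1 − 1.01092^(−30)).
Denominator 1 − (1+r)^(−30) = 0.277996505.
P = 82.4208 / 0.277996505 ≈ 296.48.

€296.48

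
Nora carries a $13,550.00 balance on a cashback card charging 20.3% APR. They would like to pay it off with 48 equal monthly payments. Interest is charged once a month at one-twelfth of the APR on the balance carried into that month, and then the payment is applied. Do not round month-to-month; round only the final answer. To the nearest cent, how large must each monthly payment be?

Monthly rate r = 20.3%/12 = 1.69167% = 0.0169167.
Level-payment amortization: P = B₀·r / (1 − (1+r)^(−n)) = 13550.00·0.0169167 / (1 − 1.01692^(−48)).
Denominator 1 − (1+r)^(−48) = 0.553005202.
P = 229.221 / 0.553005202 ≈ 414.50.

$414.50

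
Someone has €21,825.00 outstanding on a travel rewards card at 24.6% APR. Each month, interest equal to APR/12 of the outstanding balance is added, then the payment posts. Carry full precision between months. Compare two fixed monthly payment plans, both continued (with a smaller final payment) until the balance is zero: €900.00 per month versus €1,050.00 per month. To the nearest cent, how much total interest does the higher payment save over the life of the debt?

Monthly rate r = 24.6%/12 = 2.05% = 0.0205.
At €900.00/mo: n = ⌈−ln(1 − rB₀/P)/ln(1+r)⌉ = 34 payments (last €788.42); total interest = total paid − €21,825.00 = €8,663.42.
At €1,050.00/mo: 28 payments (last €385.86); total interest €6,910.86.
Interest saved = €8,663.42 − €6,910.86 = €1,752.56.

€1,752.56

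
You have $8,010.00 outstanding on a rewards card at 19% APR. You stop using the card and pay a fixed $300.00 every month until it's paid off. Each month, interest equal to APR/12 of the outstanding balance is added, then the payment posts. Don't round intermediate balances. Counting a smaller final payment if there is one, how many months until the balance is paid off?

35 payments

Monthly rate r = 19%/12 = 1.58333% = 0.0158333.
Recurrence: B ← B·(1+r) − $300.00.
Month 1: interest $126.83; balance after payment $7,836.82.
Month 2: interest $124.08; balance after payment $7,660.91.
Closed form: n = −ln(1 − rB₀/P)/ln(1+r) = −ln(0.57725)/ln(1.01583) ≈ 34.978, so the balance reaches zero during payment 35.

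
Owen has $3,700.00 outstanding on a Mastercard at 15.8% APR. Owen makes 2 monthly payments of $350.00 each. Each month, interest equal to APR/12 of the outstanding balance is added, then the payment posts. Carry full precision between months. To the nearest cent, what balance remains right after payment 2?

Monthly rate r = 15.8%/12 = 1.31667% = 0.0131667.
Each month: B ← B·(1+r) − $350.00.
Month 1: interest $48.72; balance after payment $3,398.72.
Month 2: interest $44.75; balance after payment $3,093.47.

$3,093.47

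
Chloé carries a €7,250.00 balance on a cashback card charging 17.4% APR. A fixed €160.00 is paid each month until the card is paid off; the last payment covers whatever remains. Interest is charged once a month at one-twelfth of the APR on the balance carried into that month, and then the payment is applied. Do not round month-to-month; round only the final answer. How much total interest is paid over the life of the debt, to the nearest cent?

€4,643.84

Monthly rate r = 17.4%/12 = 1.45% = 0.0145.
Payoff takes n = ⌈−ln(1 − rB₀/P)/ln(1+r)⌉ = ⌈74.335⌉ = 75 payments; the last is €53.84.
Total paid = 74·€160.00 + €53.84 = €11,893.84.
Total interest = total paid − principal = €11,893.84 − €7,250.00 = €4,643.84.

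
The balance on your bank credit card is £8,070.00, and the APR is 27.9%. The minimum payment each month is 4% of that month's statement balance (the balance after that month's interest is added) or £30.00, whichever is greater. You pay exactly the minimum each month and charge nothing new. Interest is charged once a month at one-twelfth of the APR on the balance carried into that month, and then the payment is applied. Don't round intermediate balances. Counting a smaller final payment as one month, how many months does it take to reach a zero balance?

Monthly rate r = 27.9%/12 = 2.325% = 0.02325.
While 4% of the post-interest balance exceeds £30.00, each month B ← (B·(1+r))·(1 − 0.04), i.e. B shrinks by the factor (1+r)·0.96 = 0.98232.
This holds for months 1–135. Entering month 136 the balance is £726.15; 4% of the post-interest balance is now below £30.00, so the flat £30.00 minimum applies from here.
From month 136 a fixed £30.00 at rate r clears £726.15 in 36 more payments. Total: 135 + 36 = 171 months.

171 months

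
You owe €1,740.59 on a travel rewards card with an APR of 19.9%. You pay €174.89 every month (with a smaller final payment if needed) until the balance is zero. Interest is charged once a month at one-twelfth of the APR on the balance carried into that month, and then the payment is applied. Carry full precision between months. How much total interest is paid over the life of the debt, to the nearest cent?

Monthly rate r = 19.9%/12 = 1.65833% = 0.0165833.
Payoff takes n = ⌈−ln(1 − rB₀/P)/ln(1+r)⌉ = ⌈10.967⌉ = 11 payments; the last is €169.16.
Total paid = 10·€174.89 + €169.16 = €1,918.06.
Total interest = total paid − principal = €1,918.06 − €1,740.59 = €177.47.

€177.47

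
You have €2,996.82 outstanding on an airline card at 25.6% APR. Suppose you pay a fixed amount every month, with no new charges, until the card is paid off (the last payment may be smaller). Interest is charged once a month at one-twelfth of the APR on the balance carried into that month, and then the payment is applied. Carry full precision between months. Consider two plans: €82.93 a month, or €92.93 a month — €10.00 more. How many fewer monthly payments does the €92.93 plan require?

Monthly rate r = 25.6%/12 = 2.13333% = 0.0213333.
At €82.93/mo: n = ⌈−ln(1 − rB₀/P)/ln(1+r)⌉ = 70 payments (last €67.52); total interest = total paid − €2,996.82 = €2,792.87.
At €92.93/mo: 56 payments (last €16.13); total interest €2,130.46.
Payments saved = 70 − 56 = 14.

14 fewer payments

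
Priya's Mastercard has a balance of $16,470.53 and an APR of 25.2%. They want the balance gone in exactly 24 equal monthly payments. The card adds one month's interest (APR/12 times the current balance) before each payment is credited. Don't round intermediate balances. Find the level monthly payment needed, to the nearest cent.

Monthly rate r = 25.2%/12 = 2.1% = 0.021.
Level-payment amortization: P = B₀·r / (1 − (1+r)^(−n)) = 16470.53·0.021 / (1 − 1.021^(−24)).
Denominator 1 − (1+r)^(−24) = 0.392729492.
P = 345.881 / 0.392729492 ≈ 880.71.

$880.71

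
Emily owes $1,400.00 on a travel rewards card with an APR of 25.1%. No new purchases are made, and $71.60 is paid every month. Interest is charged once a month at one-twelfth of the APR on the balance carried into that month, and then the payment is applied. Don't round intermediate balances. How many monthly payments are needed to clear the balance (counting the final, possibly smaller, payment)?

26 months

Monthly rate r = 25.1%/12 = 2.09167% = 0.0209167.
Recurrence: B ← B·(1+r) − $71.60.
Month 1: interest $29.28; balance after payment $1,357.68.
Month 2: interest $28.40; balance after payment $1,314.48.
Closed form: n = −ln(1 − rB₀/P)/ln(1+r) = −ln(0.59101)/ln(1.02092) ≈ 25.405, so the balance reaches zero during payment 26.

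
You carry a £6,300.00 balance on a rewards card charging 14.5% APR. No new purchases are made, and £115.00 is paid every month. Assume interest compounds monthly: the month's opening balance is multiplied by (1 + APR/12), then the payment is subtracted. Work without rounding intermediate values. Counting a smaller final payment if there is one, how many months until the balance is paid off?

Monthly rate r = 14.5%/12 = 1.20833% = 0.0120833.
Recurrence: B ← B·(1+r) − £115.00.
Month 1: interest £76.12; balance after payment £6,261.12.
Month 2: interest £75.66; balance after payment £6,221.78.
Closed form: n = −ln(1 − rB₀/P)/ln(1+r) = −ln(0.33804)/ln(1.01208) ≈ 90.300, so the balance reaches zero during payment 91.

91 months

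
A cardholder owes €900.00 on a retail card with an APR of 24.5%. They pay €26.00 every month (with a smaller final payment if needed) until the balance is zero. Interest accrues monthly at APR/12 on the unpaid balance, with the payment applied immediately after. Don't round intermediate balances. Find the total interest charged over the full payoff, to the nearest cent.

€678.07

Monthly rate r = 24.5%/12 = 2.04167% = 0.0204167.
Payoff takes n = ⌈−ln(1 − rB₀/P)/ln(1+r)⌉ = ⌈60.693⌉ = 61 payments; the last is €18.07.
Total paid = 60·€26.00 + €18.07 = €1,578.07.
Total interest = total paid − principal = €1,578.07 − €900.00 = €678.07.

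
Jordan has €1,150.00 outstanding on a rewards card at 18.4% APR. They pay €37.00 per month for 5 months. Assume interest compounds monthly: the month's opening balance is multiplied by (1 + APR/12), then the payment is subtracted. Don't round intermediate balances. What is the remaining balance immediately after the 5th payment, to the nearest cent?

€1,050.15

Monthly rate r = 18.4%/12 = 1.53333% = 0.0153333.
Each month: B ← B·(1+r) − €37.00.
Month 1: interest €17.63; balance after payment €1,130.63.
Month 2: interest €17.34; balance after payment €1,110.97.
Month 3: interest €17.03; balance after payment €1,091.00.
Month 4: interest €16.73; balance after payment €1,070.73.
Month 5: interest €16.42; balance after payment €1,050.15.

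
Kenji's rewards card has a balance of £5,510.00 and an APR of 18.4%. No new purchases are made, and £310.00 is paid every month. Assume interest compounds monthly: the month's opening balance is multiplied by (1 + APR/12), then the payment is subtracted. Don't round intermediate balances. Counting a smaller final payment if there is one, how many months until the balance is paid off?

Monthly rate r = 18.4%/12 = 1.53333% = 0.0153333.
Recurrence: B ← B·(1+r) − £310.00.
Month 1: interest £84.49; balance after payment £5,284.49.
Month 2: interest £81.03; balance after payment £5,055.52.
Closed form: n = −ln(1 − rB₀/P)/ln(1+r) = −ln(0.72746)/ln(1.01533) ≈ 20.910, so the balance reaches zero during payment 21.

21 months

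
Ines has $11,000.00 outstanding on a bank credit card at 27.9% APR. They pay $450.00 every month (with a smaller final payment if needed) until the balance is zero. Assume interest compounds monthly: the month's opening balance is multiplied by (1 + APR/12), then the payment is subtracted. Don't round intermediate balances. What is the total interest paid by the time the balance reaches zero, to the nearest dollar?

$5,450

Monthly rate r = 27.9%/12 = 2.325% = 0.02325.
Payoff takes n = ⌈−ln(1 − rB₀/P)/ln(1+r)⌉ = ⌈36.552⌉ = 37 payments; the last is $249.61.
Total paid = 36·$450.00 + $249.61 = $16,449.61.
Total interest = total paid − principal = $16,449.61 − $11,000.00 = $5,449.61.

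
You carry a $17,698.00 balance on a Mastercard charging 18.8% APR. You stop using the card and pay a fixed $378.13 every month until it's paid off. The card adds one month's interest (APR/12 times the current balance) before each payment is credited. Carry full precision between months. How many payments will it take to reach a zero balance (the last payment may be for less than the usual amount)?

86 payments

Monthly rate r = 18.8%/12 = 1.56667% = 0.0156667.
Recurrence: B ← B·(1+r) − $378.13.
Month 1: interest $277.27; balance after payment $17,597.14.
Month 2: interest $275.69; balance after payment $17,494.70.
Closed form: n = −ln(1 − rB₀/P)/ln(1+r) = −ln(0.26674)/ln(1.01567) ≈ 85.010, so the balance reaches zero during payment 86.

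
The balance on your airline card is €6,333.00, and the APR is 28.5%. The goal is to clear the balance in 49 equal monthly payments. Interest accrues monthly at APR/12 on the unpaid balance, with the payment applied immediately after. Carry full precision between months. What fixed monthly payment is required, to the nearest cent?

Monthly rate r = 28.5%/12 = 2.375% = 0.02375.
Level-payment amortization: P = B₀·r / (1 − (1+r)^(−n)) = 6333.00·0.02375 / (1 − 1.02375^(−49)).
Denominator 1 − (1+r)^(−49) = 0.683409283.
P = 150.409 / 0.683409283 ≈ 220.09.

€220.09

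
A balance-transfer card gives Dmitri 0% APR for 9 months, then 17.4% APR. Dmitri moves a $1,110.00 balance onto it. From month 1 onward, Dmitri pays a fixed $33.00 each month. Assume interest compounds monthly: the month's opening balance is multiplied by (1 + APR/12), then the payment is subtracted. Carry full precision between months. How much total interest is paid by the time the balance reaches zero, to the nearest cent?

Promo months 1–9 at r₀ = 0%/12 = 0; months 10+ at r₁ = 17.4%/12 = 0.0145.
After month 9 (no interest yet): B = $1,110.00 − 9·$33.00 = $813.00.
Then at r₁ with $33.00/mo: n₂ = −ln(1 − r₁·B/P)/ln(1+r₁) ≈ 30.70 → 31 more payments.
Total paid = 39·$33.00 + $23.17 = $1,310.17; interest = $1,310.17 − $1,110.00 = $200.17.

$200.17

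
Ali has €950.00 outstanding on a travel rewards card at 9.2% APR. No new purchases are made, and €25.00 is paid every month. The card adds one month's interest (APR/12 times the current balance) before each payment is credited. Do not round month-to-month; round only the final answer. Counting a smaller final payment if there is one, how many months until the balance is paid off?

46 payments

Monthly rate r = 9.2%/12 = 0.766667% = 0.00766667.
Recurrence: B ← B·(1+r) − €25.00.
Month 1: interest €7.28; balance after payment €932.28.
Month 2: interest €7.15; balance after payment €914.43.
Closed form: n = −ln(1 − rB₀/P)/ln(1+r) = −ln(0.70867)/ln(1.00767) ≈ 45.090, so the balance reaches zero during payment 46.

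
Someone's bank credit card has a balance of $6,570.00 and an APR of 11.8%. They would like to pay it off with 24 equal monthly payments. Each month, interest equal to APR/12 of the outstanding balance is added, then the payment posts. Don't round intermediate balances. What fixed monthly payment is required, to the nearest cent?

Monthly rate r = 11.8%/12 = 0.983333% = 0.00983333.
Level-payment amortization: P = B₀·r / (1 − (1+r)^(−n)) = 6570.00·0.00983333 / (1 − 1.00983^(−24)).
Denominator 1 − (1+r)^(−24) = 0.209308356.
P = 64.605 / 0.209308356 ≈ 308.66.

$308.66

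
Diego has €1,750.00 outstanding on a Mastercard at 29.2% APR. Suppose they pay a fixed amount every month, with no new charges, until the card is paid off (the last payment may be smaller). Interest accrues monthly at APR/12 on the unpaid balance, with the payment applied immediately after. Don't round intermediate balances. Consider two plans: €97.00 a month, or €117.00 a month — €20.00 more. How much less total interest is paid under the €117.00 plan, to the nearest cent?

€129.95

Monthly rate r = 29.2%/12 = 2.43333% = 0.0243333.
At €97.00/mo: n = ⌈−ln(1 − rB₀/P)/ln(1+r)⌉ = 25 payments (last €4.21); total interest = total paid − €1,750.00 = €582.21.
At €117.00/mo: 19 payments (last €96.26); total interest €452.26.
Interest saved = €582.21 − €452.26 = €129.95.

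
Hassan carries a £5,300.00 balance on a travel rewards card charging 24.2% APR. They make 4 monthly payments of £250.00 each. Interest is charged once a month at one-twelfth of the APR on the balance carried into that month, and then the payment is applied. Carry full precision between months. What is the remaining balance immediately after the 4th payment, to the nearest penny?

Monthly rate r = 24.2%/12 = 2.01667% = 0.0201667.
Each month: B ← B·(1+r) − £250.00.
Month 1: interest £106.88; balance after payment £5,156.88.
Month 2: interest £104.00; balance after payment £5,010.88.
Month 3: interest £101.05; balance after payment £4,861.93.
Month 4: interest £98.05; balance after payment £4,709.98.

£4,709.98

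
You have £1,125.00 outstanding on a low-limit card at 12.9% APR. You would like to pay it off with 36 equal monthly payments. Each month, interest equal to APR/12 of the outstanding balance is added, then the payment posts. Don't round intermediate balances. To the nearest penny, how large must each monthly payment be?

£37.85

Monthly rate r = 12.9%/12 = 1.075% = 0.01075.
Level-payment amortization: P = B₀·r / (1 − (1+r)^(−n)) = 1125.00·0.01075 / (1 − 1.01075^(−36)).
Denominator 1 − (1+r)^(−36) = 0.319504904.
P = 12.0938 / 0.319504904 ≈ 37.85.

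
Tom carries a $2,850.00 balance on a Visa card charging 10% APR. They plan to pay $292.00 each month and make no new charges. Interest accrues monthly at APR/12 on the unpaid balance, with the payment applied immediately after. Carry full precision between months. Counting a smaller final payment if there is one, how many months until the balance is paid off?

11 months

Monthly rate r = 10%/12 = 0.833333% = 0.00833333.
Recurrence: B ← B·(1+r) − $292.00.
Month 1: interest $23.75; balance after payment $2,581.75.
Month 2: interest $21.51; balance after payment $2,311.26.
Closed form: n = −ln(1 − rB₀/P)/ln(1+r) = −ln(0.91866)/ln(1.00833) ≈ 10.222, so the balance reaches zero during payment 11.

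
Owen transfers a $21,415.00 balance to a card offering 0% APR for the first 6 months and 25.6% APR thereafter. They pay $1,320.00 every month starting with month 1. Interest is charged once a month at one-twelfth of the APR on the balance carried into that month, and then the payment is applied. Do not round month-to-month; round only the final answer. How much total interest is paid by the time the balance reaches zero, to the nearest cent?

$1,893.04

Promo months 1–6 at r₀ = 0%/12 = 0; months 7+ at r₁ = 25.6%/12 = 0.0213333.
After month 6 (no interest yet): B = $21,415.00 − 6·$1,320.00 = $13,495.00.
Then at r₁ with $1,320.00/mo: n₂ = −ln(1 − r₁·B/P)/ln(1+r₁) ≈ 11.66 → 12 more payments.
Total paid = 17·$1,320.00 + $868.04 = $23,308.04; interest = $23,308.04 − $21,415.00 = $1,893.04.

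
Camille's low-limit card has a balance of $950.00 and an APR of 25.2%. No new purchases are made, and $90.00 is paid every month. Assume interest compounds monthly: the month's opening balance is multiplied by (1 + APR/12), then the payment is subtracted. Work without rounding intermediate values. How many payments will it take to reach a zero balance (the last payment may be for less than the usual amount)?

Monthly rate r = 25.2%/12 = 2.1% = 0.021.
Recurrence: B ← B·(1+r) − $90.00.
Month 1: interest $19.95; balance after payment $879.95.
Month 2: interest $18.48; balance after payment $808.43.
Closed form: n = −ln(1 − rB₀/P)/ln(1+r) = −ln(0.77833)/ln(1.021) ≈ 12.058, so the balance reaches zero during payment 13.

13 payments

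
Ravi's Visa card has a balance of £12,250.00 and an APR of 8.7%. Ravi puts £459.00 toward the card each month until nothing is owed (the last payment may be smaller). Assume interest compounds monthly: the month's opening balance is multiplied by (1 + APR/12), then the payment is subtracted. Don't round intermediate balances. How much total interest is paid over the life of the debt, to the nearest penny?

Monthly rate r = 8.7%/12 = 0.725% = 0.00725.
Payoff takes n = ⌈−ln(1 − rB₀/P)/ln(1+r)⌉ = ⌈29.768⌉ = 30 payments; the last is £352.88.
Total paid = 29·£459.00 + £352.88 = £13,663.88.
Total interest = total paid − principal = £13,663.88 − £12,250.00 = £1,413.88.

£1,413.88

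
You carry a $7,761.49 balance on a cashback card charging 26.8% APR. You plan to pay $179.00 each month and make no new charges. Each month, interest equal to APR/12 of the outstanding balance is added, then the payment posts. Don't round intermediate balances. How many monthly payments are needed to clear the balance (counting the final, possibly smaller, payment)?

157 payments

Monthly rate r = 26.8%/12 = 2.23333% = 0.0223333.
Recurrence: B ← B·(1+r) − $179.00.
Month 1: interest $173.34; balance after payment $7,755.83.
Month 2: interest $173.21; balance after payment $7,750.04.
Closed form: n = −ln(1 − rB₀/P)/ln(1+r) = −ln(0.03162)/ln(1.02233) ≈ 156.375, so the balance reaches zero during payment 157.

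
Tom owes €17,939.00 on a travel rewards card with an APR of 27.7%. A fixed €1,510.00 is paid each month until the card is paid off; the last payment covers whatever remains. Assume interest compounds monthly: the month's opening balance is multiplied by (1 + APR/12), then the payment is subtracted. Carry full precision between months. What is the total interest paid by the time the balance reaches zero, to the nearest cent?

€3,270.11

Monthly rate r = 27.7%/12 = 2.30833% = 0.0230833.
Payoff takes n = ⌈−ln(1 − rB₀/P)/ln(1+r)⌉ = ⌈14.045⌉ = 15 payments; the last is €69.11.
Total paid = 14·€1,510.00 + €69.11 = €21,209.11.
Total interest = total paid − principal = €21,209.11 − €17,939.00 = €3,270.11.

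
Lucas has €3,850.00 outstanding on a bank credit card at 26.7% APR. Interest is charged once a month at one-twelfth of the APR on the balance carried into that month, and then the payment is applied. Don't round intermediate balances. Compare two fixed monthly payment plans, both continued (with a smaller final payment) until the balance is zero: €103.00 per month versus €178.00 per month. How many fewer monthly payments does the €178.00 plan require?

Monthly rate r = 26.7%/12 = 2.225% = 0.02225.
At €103.00/mo: n = ⌈−ln(1 − rB₀/P)/ln(1+r)⌉ = 81 payments (last €100.06); total interest = total paid − €3,850.00 = €4,490.06.
At €178.00/mo: 30 payments (last €147.15); total interest €1,459.15.
Payments saved = 81 − 30 = 51.

51 fewer payments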